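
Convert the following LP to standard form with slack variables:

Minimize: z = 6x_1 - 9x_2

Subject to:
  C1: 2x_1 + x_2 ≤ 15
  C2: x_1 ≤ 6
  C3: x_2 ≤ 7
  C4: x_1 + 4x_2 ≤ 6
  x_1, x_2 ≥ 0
min z = 6x_1 - 9x_2

s.t.
  2x_1 + x_2 + s1 = 15
  x_1 + s2 = 6
  x_2 + s3 = 7
  x_1 + 4x_2 + s4 = 6
  x_1, x_2, s1, s2, s3, s4 ≥ 0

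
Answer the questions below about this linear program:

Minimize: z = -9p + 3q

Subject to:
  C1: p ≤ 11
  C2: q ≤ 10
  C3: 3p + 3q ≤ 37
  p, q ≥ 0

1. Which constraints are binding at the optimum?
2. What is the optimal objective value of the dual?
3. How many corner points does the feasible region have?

1. C1, q ≥ 0
2. -99 (by strong duality, equal to the primal optimum)
3. 5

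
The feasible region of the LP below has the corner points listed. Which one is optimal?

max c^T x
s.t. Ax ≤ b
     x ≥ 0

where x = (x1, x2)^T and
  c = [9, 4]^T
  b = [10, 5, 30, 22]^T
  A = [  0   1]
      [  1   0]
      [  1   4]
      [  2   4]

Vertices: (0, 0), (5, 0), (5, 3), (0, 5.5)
Evaluating z = 9x1 + 4x2 at each vertex:
  (0, 0): z = 0
  (5, 0): z = 45
  (5, 3): z = 57
  (0, 5.5): z = 22

The largest value is z = 57, attained at (5, 3).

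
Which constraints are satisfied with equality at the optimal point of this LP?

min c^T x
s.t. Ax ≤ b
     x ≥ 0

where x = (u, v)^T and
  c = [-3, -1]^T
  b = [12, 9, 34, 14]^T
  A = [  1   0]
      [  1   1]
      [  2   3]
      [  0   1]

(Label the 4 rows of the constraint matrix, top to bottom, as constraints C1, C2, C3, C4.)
Optimal: u = 9, v = 0
Slack at optimum:
  C1: slack = 3
  C2: slack = 0 (binding)
  C3: slack = 16
  C4: slack = 14
  u ≥ 0: u = 9
  v ≥ 0: v = 0 (binding)
Binding constraints: C2, v ≥ 0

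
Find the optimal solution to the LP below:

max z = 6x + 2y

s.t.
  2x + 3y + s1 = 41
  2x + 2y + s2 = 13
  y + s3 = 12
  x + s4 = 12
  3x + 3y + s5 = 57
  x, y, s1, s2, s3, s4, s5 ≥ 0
Each vertex is the intersection of two constraint boundaries that also satisfies all remaining constraints:
  x = 0 and y = 0 → (0, 0)
  2x + 2y = 13 and y = 0 → (6.5, 0)
  2x + 2y = 13 and x = 0 → (0, 6.5)

Evaluating z = 6x + 2y at each vertex:
  (0, 0): z = 0
  (6.5, 0): z = 39
  (0, 6.5): z = 13

The maximum is at (6.5, 0) with z = 39.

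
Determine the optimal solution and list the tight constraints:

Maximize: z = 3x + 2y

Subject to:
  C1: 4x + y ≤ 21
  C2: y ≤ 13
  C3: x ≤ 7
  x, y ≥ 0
Optimal: x = 2, y = 13
Slack at optimum:
  C1: slack = 0 (binding)
  C2: slack = 0 (binding)
  C3: slack = 5
  x ≥ 0: x = 2
  y ≥ 0: y = 13
Binding constraints: C1, C2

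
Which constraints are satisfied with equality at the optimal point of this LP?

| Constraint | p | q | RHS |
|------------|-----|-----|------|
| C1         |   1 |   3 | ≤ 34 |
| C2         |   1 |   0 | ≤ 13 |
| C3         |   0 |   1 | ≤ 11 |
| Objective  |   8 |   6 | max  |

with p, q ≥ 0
Optimal: p = 13, q = 7
Slack at optimum:
  C1: slack = 0 (binding)
  C2: slack = 0 (binding)
  C3: slack = 4
  p ≥ 0: p = 13
  q ≥ 0: q = 7
Binding constraints: C1, C2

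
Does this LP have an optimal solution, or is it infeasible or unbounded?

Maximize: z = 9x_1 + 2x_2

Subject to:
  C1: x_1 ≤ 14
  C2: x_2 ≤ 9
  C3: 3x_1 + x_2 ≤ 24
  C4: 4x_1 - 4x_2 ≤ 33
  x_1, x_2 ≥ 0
The point (8, 0) satisfies every constraint, so the LP is feasible; the constraints give x_1 ≤ 14 and x_2 ≤ 9, which with x_1, x_2 ≥ 0 keep the feasible region inside a bounded box. A feasible, bounded LP attains a finite optimum at a vertex.

Feasible with finite optimum z* = 72 at (8, 0).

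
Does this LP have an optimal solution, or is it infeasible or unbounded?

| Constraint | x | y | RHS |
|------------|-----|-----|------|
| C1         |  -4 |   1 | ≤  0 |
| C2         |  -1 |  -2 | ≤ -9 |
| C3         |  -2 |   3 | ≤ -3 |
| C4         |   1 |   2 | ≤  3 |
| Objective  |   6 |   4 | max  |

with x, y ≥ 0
C4 requires x + 2y ≤ 3, while C2 (-x - 2y ≤ -9) is equivalent to x + 2y ≥ 9. Together they would need 9 ≤ x + 2y ≤ 3, which is impossible since 9 > 3. No point satisfies all constraints.

The feasible region is empty; the LP is infeasible.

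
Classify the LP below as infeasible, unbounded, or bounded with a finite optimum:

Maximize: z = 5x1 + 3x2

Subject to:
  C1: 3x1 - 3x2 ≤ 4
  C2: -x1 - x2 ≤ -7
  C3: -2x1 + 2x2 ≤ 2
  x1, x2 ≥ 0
Feasible point: (3, 4) satisfies every constraint, so the LP is feasible.
Direction d = (1, 1): for each constraint row a, a·d ≤ 0 —
  (3)(1) + (-3)(1) = 0 ≤ 0
  (-1)(1) + (-1)(1) = -2 ≤ 0
  (-2)(1) + (2)(1) = 0 ≤ 0
and d ≥ 0, so (3, 4) + t·d stays feasible for every t ≥ 0. Along this ray z = 5x1 + 3x2 changes by 8 per unit t, so z → +∞.

Unbounded: there is a feasible ray along which z → +∞.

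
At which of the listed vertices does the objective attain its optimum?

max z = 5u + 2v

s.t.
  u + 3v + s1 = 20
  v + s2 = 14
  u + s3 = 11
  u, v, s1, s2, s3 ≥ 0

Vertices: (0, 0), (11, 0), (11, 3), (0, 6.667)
Evaluating z = 5u + 2v at each vertex:
  (0, 0): z = 0
  (11, 0): z = 55
  (11, 3): z = 61
  (0, 6.667): z = 13.33

The largest value is z = 61, attained at (11, 3).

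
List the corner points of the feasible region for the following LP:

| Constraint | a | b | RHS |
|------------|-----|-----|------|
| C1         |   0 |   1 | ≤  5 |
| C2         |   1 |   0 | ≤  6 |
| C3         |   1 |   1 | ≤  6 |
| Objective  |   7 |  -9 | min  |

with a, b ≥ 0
Each vertex is the intersection of two constraint boundaries that also satisfies all remaining constraints:
  a = 0 and b = 0 → (0, 0)
  a = 6 and a + b = 6 → (6, 0)
  b = 5 and a + b = 6 → (1, 5)
  b = 5 and a = 0 → (0, 5)

Vertices: (0, 0), (6, 0), (1, 5), (0, 5)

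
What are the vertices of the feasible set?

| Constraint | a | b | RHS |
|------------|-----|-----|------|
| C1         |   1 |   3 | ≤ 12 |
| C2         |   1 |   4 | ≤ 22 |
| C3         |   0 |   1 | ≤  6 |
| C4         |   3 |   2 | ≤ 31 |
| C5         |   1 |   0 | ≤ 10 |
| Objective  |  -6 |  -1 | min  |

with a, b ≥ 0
Each vertex is the intersection of two constraint boundaries that also satisfies all remaining constraints:
  a = 0 and b = 0 → (0, 0)
  a = 10 and b = 0 → (10, 0)
  3a + 2b = 31 and a = 10 → (10, 0.5)
  a + 3b = 12 and 3a + 2b = 31 → (9.857, 0.7143)
  a + 3b = 12 and a = 0 → (0, 4)

Vertices: (0, 0), (10, 0), (10, 0.5), (9.857, 0.7143), (0, 4)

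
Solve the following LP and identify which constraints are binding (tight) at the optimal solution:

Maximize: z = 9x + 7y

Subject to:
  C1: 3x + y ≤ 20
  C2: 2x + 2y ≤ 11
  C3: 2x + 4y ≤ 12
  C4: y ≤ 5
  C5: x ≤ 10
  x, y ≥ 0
Optimal: x = 5.5, y = 0
Slack at optimum:
  C1: slack = 3.5
  C2: slack = 0 (binding)
  C3: slack = 1
  C4: slack = 5
  C5: slack = 4.5
  x ≥ 0: x = 5.5
  y ≥ 0: y = 0 (binding)
Binding constraints: C2, y ≥ 0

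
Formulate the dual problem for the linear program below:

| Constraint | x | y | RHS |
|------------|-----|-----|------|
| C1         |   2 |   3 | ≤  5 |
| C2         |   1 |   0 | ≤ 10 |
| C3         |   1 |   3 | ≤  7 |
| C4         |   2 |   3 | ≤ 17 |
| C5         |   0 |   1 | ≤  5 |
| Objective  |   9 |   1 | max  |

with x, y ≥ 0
Minimize: z = 5y1 + 10y2 + 7y3 + 17y4 + 5y5

Subject to:
  C1: -2y1 - y2 - y3 - 2y4 ≤ -9
  C2: -3y1 - 3y3 - 3y4 - y5 ≤ -1
  y1, y2, y3, y4, y5 ≥ 0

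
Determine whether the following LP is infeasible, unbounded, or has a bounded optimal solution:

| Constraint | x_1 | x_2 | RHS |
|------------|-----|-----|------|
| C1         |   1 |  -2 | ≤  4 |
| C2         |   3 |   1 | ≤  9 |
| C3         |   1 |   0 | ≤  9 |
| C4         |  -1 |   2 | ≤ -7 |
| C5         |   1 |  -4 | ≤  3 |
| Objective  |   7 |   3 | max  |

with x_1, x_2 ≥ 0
C1 requires x_1 - 2x_2 ≤ 4, while C4 (-x_1 + 2x_2 ≤ -7) is equivalent to x_1 - 2x_2 ≥ 7. Together they would need 7 ≤ x_1 - 2x_2 ≤ 4, which is impossible since 7 > 4. No point satisfies all constraints.

Infeasible — the constraint set is empty.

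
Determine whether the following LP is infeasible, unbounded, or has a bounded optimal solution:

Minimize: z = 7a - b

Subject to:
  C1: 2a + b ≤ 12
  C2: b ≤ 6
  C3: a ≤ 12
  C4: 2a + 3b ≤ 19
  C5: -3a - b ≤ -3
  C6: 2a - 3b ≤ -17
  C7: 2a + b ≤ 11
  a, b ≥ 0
The point (0, 6) satisfies every constraint, so the LP is feasible; the constraints give a ≤ 12 and b ≤ 6, which with a, b ≥ 0 keep the feasible region inside a bounded box. A feasible, bounded LP attains a finite optimum at a vertex.

Evaluating z = 7a - b at each vertex:
  (0, 5.667): z = -5.667
  (0.5, 6): z = -2.5
  (0, 6): z = -6

Feasible with finite optimum z* = -6 at (0, 6).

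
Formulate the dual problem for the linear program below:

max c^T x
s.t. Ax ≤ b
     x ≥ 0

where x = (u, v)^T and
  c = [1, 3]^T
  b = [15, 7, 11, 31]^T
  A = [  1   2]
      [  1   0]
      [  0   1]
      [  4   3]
Minimize: z = 15y1 + 7y2 + 11y3 + 31y4

Subject to:
  C1: -y1 - y2 - 4y4 ≤ -1
  C2: -2y1 - y3 - 3y4 ≤ -3
  y1, y2, y3, y4 ≥ 0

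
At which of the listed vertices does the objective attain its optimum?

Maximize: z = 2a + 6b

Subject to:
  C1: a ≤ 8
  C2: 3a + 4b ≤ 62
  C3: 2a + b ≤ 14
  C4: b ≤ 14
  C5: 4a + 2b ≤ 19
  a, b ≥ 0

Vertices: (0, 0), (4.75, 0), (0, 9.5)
Evaluating z = 2a + 6b at each vertex:
  (0, 0): z = 0
  (4.75, 0): z = 9.5
  (0, 9.5): z = 57

The largest value is z = 57, attained at (0, 9.5).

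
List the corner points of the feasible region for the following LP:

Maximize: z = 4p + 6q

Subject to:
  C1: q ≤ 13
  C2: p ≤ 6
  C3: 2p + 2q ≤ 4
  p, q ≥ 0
Each vertex is the intersection of two constraint boundaries that also satisfies all remaining constraints:
  p = 0 and q = 0 → (0, 0)
  2p + 2q = 4 and q = 0 → (2, 0)
  2p + 2q = 4 and p = 0 → (0, 2)

Vertices: (0, 0), (2, 0), (0, 2)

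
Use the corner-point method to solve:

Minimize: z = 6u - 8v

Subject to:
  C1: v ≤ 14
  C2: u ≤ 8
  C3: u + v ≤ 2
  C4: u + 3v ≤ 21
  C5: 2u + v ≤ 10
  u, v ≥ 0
Each vertex is the intersection of two constraint boundaries that also satisfies all remaining constraints:
  u = 0 and v = 0 → (0, 0)
  u + v = 2 and v = 0 → (2, 0)
  u + v = 2 and u = 0 → (0, 2)

Evaluating z = 6u - 8v at each vertex:
  (0, 0): z = 0
  (2, 0): z = 12
  (0, 2): z = -16

The minimum is at (0, 2) with z = -16.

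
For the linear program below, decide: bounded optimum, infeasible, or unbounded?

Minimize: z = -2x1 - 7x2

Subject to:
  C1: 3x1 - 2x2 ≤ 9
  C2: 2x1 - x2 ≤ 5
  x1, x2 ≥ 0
Feasible point: (0, 0) satisfies every constraint, so the LP is feasible.
Direction d = (0, 1): for each constraint row a, a·d ≤ 0 —
  (3)(0) + (-2)(1) = -2 ≤ 0
  (2)(0) + (-1)(1) = -1 ≤ 0
and d ≥ 0, so (0, 0) + t·d stays feasible for every t ≥ 0. Along this ray z = -2x1 - 7x2 changes by -7 per unit t, so z → −∞.

Unbounded: there is a feasible ray along which z → −∞.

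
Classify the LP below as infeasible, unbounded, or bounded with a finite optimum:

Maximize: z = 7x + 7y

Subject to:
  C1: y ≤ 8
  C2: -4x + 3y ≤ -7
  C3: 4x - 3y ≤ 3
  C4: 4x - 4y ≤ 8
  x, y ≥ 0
C3 requires 4x - 3y ≤ 3, while C2 (-4x + 3y ≤ -7) is equivalent to 4x - 3y ≥ 7. Together they would need 7 ≤ 4x - 3y ≤ 3, which is impossible since 7 > 3. No point satisfies all constraints.

Infeasible: no point satisfies all constraints simultaneously.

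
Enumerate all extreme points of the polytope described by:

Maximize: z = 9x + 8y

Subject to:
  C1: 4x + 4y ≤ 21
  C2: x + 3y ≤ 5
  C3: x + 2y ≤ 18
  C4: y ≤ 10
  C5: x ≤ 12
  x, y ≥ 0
Each vertex is the intersection of two constraint boundaries that also satisfies all remaining constraints:
  x = 0 and y = 0 → (0, 0)
  x + 3y = 5 and y = 0 → (5, 0)
  x + 3y = 5 and x = 0 → (0, 1.667)

Vertices: (0, 0), (5, 0), (0, 1.667)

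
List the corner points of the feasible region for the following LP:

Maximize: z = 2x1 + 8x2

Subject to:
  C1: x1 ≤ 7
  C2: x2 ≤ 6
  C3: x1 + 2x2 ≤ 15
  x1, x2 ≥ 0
Each vertex is the intersection of two constraint boundaries that also satisfies all remaining constraints:
  x1 = 0 and x2 = 0 → (0, 0)
  x1 = 7 and x2 = 0 → (7, 0)
  x1 = 7 and x1 + 2x2 = 15 → (7, 4)
  x2 = 6 and x1 + 2x2 = 15 → (3, 6)
  x2 = 6 and x1 = 0 → (0, 6)

Vertices: (0, 0), (7, 0), (7, 4), (3, 6), (0, 6)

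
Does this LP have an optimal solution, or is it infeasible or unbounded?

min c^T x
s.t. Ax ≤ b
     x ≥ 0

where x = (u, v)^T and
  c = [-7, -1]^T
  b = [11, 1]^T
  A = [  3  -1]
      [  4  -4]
Feasible point: (0, 0) satisfies every constraint, so the LP is feasible.
Direction d = (0, 1): for each constraint row a, a·d ≤ 0 —
  (3)(0) + (-1)(1) = -1 ≤ 0
  (4)(0) + (-4)(1) = -4 ≤ 0
and d ≥ 0, so (0, 0) + t·d stays feasible for every t ≥ 0. Along this ray z = -7u - v changes by -1 per unit t, so z → −∞.

The LP is unbounded; z can be made arbitrarily small.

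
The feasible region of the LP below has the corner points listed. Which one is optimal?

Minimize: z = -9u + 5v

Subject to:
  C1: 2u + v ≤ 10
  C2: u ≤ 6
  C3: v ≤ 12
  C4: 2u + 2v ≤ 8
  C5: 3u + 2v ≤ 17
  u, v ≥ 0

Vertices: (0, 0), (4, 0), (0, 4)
(4, 0) with z = -36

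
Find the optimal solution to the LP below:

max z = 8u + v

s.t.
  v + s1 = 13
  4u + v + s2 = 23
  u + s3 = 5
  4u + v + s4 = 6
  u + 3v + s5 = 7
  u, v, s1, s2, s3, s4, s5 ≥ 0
Each vertex is the intersection of two constraint boundaries that also satisfies all remaining constraints:
  u = 0 and v = 0 → (0, 0)
  4u + v = 6 and v = 0 → (1.5, 0)
  4u + v = 6 and u + 3v = 7 → (1, 2)
  u + 3v = 7 and u = 0 → (0, 2.333)

Evaluating z = 8u + v at each vertex:
  (0, 0): z = 0
  (1.5, 0): z = 12
  (1, 2): z = 10
  (0, 2.333): z = 2.333

The maximum is at (1.5, 0) with z = 12.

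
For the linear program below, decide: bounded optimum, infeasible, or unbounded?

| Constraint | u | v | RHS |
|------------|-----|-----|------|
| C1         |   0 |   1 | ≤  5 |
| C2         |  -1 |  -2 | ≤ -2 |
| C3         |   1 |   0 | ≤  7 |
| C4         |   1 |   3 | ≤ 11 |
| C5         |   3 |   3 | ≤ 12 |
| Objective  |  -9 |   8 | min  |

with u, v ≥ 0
The point (4, 0) satisfies every constraint, so the LP is feasible; the constraints give u ≤ 7 and v ≤ 5, which with u, v ≥ 0 keep the feasible region inside a bounded box. A feasible, bounded LP attains a finite optimum at a vertex.

Evaluating z = -9u + 8v at each vertex:
  (0, 1): z = 8
  (2, 0): z = -18
  (4, 0): z = -36
  (0.5, 3.5): z = 23.5
  (0, 3.667): z = 29.33

Feasible with finite optimum z* = -36 at (4, 0).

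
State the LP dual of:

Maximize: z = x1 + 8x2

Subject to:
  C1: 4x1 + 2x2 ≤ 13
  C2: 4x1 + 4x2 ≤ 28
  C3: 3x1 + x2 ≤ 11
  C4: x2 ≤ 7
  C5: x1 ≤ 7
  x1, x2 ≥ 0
Minimize: z = 13y1 + 28y2 + 11y3 + 7y4 + 7y5

Subject to:
  C1: -4y1 - 4y2 - 3y3 - y5 ≤ -1
  C2: -2y1 - 4y2 - y3 - y4 ≤ -8
  y1, y2, y3, y4, y5 ≥ 0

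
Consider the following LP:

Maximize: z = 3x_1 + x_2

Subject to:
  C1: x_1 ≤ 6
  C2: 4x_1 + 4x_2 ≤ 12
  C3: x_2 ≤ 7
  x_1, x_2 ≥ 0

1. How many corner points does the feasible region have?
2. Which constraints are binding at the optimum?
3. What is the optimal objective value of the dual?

1. 3
2. C2, x_2 ≥ 0
3. 9 (by strong duality, equal to the primal optimum)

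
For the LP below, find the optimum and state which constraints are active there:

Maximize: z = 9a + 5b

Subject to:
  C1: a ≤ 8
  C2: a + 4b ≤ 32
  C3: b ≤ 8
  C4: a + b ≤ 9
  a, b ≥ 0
Optimal: a = 8, b = 1
Slack at optimum:
  C1: slack = 0 (binding)
  C2: slack = 20
  C3: slack = 7
  C4: slack = 0 (binding)
  a ≥ 0: a = 8
  b ≥ 0: b = 1
Binding constraints: C1, C4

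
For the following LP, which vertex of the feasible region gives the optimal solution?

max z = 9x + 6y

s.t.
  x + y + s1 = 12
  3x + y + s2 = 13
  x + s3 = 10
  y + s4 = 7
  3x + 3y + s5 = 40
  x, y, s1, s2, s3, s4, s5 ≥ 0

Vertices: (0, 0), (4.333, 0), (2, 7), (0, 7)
(2, 7) with z = 60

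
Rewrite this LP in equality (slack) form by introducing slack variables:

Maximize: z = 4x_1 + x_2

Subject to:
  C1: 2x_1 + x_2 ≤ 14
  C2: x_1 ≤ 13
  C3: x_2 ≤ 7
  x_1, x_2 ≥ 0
max z = 4x_1 + x_2

s.t.
  2x_1 + x_2 + s1 = 14
  x_1 + s2 = 13
  x_2 + s3 = 7
  x_1, x_2, s1, s2, s3 ≥ 0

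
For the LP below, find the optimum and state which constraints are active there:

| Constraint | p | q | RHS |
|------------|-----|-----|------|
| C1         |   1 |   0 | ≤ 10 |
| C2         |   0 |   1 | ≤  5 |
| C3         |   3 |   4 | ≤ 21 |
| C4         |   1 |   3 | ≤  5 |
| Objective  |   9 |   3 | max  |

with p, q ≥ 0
Optimal: p = 5, q = 0
Slack at optimum:
  C1: slack = 5
  C2: slack = 5
  C3: slack = 6
  C4: slack = 0 (binding)
  p ≥ 0: p = 5
  q ≥ 0: q = 0 (binding)
Binding constraints: C4, q ≥ 0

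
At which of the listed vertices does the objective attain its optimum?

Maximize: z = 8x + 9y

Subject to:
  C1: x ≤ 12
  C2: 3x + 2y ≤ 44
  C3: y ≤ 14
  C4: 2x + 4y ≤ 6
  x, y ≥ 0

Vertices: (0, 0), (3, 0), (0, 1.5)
(3, 0) with z = 24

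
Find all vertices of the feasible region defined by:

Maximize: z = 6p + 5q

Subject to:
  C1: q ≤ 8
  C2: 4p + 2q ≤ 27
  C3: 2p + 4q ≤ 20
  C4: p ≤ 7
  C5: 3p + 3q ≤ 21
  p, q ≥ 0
Each vertex is the intersection of two constraint boundaries that also satisfies all remaining constraints:
  p = 0 and q = 0 → (0, 0)
  4p + 2q = 27 and q = 0 → (6.75, 0)
  4p + 2q = 27 and 3p + 3q = 21 → (6.5, 0.5)
  2p + 4q = 20 and 3p + 3q = 21 → (4, 3)
  2p + 4q = 20 and p = 0 → (0, 5)

Vertices: (0, 0), (6.75, 0), (6.5, 0.5), (4, 3), (0, 5)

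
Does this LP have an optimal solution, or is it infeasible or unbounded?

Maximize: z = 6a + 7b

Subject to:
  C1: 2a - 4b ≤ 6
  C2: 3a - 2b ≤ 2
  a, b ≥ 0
Feasible point: (0, 0) satisfies every constraint, so the LP is feasible.
Direction d = (0, 1): for each constraint row a, a·d ≤ 0 —
  (2)(0) + (-4)(1) = -4 ≤ 0
  (3)(0) + (-2)(1) = -2 ≤ 0
and d ≥ 0, so (0, 0) + t·d stays feasible for every t ≥ 0. Along this ray z = 6a + 7b changes by 7 per unit t, so z → +∞.

Unbounded: there is a feasible ray along which z → +∞.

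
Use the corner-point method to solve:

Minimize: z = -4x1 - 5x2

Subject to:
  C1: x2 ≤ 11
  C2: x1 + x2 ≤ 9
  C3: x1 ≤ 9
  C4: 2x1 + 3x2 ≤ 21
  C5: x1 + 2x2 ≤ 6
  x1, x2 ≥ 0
Each vertex is the intersection of two constraint boundaries that also satisfies all remaining constraints:
  x1 = 0 and x2 = 0 → (0, 0)
  x1 + 2x2 = 6 and x2 = 0 → (6, 0)
  x1 + 2x2 = 6 and x1 = 0 → (0, 3)

Evaluating z = -4x1 - 5x2 at each vertex:
  (0, 0): z = 0
  (6, 0): z = -24
  (0, 3): z = -15

The minimum is at (6, 0) with z = -24.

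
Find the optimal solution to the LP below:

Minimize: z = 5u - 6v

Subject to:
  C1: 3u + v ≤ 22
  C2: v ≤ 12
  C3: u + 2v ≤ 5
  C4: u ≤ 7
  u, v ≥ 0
Each vertex is the intersection of two constraint boundaries that also satisfies all remaining constraints:
  u = 0 and v = 0 → (0, 0)
  u + 2v = 5 and v = 0 → (5, 0)
  u + 2v = 5 and u = 0 → (0, 2.5)

Evaluating z = 5u - 6v at each vertex:
  (0, 0): z = 0
  (5, 0): z = 25
  (0, 2.5): z = -15

The minimum is at (0, 2.5) with z = -15.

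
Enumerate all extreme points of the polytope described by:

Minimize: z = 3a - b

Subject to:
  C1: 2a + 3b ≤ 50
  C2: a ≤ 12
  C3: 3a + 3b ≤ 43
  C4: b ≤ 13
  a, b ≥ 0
Each vertex is the intersection of two constraint boundaries that also satisfies all remaining constraints:
  a = 0 and b = 0 → (0, 0)
  a = 12 and b = 0 → (12, 0)
  a = 12 and 3a + 3b = 43 → (12, 2.333)
  3a + 3b = 43 and b = 13 → (1.333, 13)
  b = 13 and a = 0 → (0, 13)

Vertices: (0, 0), (12, 0), (12, 2.333), (1.333, 13), (0, 13)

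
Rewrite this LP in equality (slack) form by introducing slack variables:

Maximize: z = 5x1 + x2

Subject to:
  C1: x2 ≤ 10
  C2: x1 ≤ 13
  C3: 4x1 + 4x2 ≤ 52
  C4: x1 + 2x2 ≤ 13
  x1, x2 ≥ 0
max z = 5x1 + x2

s.t.
  x2 + s1 = 10
  x1 + s2 = 13
  4x1 + 4x2 + s3 = 52
  x1 + 2x2 + s4 = 13
  x1, x2, s1, s2, s3, s4 ≥ 0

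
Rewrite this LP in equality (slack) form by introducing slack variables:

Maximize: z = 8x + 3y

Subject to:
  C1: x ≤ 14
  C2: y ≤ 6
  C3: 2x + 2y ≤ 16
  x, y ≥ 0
max z = 8x + 3y

s.t.
  x + s1 = 14
  y + s2 = 6
  2x + 2y + s3 = 16
  x, y, s1, s2, s3 ≥ 0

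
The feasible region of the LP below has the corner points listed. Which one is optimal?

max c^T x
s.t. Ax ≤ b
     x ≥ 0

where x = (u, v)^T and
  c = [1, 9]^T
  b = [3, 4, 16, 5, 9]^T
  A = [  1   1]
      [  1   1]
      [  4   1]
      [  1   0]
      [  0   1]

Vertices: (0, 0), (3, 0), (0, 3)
Evaluating z = u + 9v at each vertex:
  (0, 0): z = 0
  (3, 0): z = 3
  (0, 3): z = 27

The largest value is z = 27, attained at (0, 3).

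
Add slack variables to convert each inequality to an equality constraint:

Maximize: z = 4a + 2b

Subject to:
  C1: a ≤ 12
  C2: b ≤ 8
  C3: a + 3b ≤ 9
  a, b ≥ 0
max z = 4a + 2b

s.t.
  a + s1 = 12
  b + s2 = 8
  a + 3b + s3 = 9
  a, b, s1, s2, s3 ≥ 0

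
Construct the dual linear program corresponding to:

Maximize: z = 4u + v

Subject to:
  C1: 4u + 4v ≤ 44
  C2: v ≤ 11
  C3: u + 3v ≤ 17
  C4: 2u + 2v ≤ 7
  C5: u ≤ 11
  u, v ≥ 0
Minimize: z = 44y1 + 11y2 + 17y3 + 7y4 + 11y5

Subject to:
  C1: -4y1 - y3 - 2y4 - y5 ≤ -4
  C2: -4y1 - y2 - 3y3 - 2y4 ≤ -1
  y1, y2, y3, y4, y5 ≥ 0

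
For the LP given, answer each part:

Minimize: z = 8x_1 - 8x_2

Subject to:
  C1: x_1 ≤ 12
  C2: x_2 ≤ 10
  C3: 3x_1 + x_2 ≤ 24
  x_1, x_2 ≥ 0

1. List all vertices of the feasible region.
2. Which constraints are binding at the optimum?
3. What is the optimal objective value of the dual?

1. (0, 0), (8, 0), (4.667, 10), (0, 10)
2. C2, x_1 ≥ 0
3. -80 (by strong duality, equal to the primal optimum)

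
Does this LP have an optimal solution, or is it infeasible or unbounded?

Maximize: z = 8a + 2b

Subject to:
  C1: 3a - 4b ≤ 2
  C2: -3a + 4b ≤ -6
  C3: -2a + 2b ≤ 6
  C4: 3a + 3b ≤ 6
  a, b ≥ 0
C1 requires 3a - 4b ≤ 2, while C2 (-3a + 4b ≤ -6) is equivalent to 3a - 4b ≥ 6. Together they would need 6 ≤ 3a - 4b ≤ 2, which is impossible since 6 > 2. No point satisfies all constraints.

The feasible region is empty; the LP is infeasible.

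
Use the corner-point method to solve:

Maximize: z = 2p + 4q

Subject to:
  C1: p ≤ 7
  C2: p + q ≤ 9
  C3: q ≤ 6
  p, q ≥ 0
p = 3, q = 6, z = 30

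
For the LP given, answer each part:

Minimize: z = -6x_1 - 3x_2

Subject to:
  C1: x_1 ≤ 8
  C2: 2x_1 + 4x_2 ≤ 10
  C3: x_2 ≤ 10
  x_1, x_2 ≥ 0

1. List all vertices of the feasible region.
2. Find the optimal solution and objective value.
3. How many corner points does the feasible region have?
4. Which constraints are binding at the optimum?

1. (0, 0), (5, 0), (0, 2.5)
2. x_1 = 5, x_2 = 0, z = -30
3. 3
4. C2, x_2 ≥ 0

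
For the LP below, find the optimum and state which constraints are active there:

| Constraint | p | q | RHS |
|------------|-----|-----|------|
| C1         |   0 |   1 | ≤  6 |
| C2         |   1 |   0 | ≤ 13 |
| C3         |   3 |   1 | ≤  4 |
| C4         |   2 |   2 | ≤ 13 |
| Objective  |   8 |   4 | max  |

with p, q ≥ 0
Optimal: p = 0, q = 4
Binding: C3, p ≥ 0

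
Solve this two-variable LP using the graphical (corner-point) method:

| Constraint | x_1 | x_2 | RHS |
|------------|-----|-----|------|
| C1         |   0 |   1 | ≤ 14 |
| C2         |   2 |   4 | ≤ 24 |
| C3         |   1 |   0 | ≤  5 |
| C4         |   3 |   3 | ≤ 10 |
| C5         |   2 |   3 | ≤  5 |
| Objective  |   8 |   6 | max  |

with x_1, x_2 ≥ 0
x_1 = 2.5, x_2 = 0, z = 20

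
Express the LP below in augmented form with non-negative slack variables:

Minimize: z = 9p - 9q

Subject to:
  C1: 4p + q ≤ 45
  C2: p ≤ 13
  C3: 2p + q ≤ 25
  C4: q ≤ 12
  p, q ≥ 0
min z = 9p - 9q

s.t.
  4p + q + s1 = 45
  p + s2 = 13
  2p + q + s3 = 25
  q + s4 = 12
  p, q, s1, s2, s3, s4 ≥ 0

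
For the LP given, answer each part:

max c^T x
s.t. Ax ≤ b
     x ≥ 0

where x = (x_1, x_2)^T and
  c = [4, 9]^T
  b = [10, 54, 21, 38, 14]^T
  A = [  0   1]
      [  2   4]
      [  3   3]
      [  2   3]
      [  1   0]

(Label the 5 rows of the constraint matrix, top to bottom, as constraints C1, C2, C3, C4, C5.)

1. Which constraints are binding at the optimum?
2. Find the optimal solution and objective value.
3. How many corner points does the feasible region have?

1. C3, x_1 ≥ 0
2. x_1 = 0, x_2 = 7, z = 63
3. 3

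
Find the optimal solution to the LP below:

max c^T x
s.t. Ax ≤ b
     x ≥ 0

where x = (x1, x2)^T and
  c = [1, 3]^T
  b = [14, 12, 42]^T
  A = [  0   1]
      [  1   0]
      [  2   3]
x1 = 0, x2 = 14, z = 42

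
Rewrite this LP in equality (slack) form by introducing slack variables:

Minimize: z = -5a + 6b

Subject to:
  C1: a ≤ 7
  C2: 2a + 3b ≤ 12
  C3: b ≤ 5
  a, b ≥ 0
min z = -5a + 6b

s.t.
  a + s1 = 7
  2a + 3b + s2 = 12
  b + s3 = 5
  a, b, s1, s2, s3 ≥ 0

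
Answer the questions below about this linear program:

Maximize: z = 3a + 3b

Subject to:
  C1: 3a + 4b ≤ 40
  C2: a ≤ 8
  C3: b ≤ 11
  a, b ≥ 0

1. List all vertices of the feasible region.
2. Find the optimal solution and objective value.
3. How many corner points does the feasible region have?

1. (0, 0), (8, 0), (8, 4), (0, 10)
2. a = 8, b = 4, z = 36
3. 4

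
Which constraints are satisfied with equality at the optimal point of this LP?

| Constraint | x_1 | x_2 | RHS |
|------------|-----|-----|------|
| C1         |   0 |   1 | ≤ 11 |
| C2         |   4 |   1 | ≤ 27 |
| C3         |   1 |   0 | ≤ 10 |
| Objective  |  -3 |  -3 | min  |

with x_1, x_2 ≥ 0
Optimal: x_1 = 4, x_2 = 11
Slack at optimum:
  C1: slack = 0 (binding)
  C2: slack = 0 (binding)
  C3: slack = 6
  x_1 ≥ 0: x_1 = 4
  x_2 ≥ 0: x_2 = 11
Binding constraints: C1, C2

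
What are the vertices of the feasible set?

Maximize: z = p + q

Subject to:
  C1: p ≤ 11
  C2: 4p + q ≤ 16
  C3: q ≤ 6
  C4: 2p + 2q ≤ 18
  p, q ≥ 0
Each vertex is the intersection of two constraint boundaries that also satisfies all remaining constraints:
  p = 0 and q = 0 → (0, 0)
  4p + q = 16 and q = 0 → (4, 0)
  4p + q = 16 and q = 6 → (2.5, 6)
  q = 6 and p = 0 → (0, 6)

Vertices: (0, 0), (4, 0), (2.5, 6), (0, 6)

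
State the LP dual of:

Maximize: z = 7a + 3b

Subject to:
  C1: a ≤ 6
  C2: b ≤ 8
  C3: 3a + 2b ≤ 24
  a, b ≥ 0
Minimize: z = 6y1 + 8y2 + 24y3

Subject to:
  C1: -y1 - 3y3 ≤ -7
  C2: -y2 - 2y3 ≤ -3
  y1, y2, y3 ≥ 0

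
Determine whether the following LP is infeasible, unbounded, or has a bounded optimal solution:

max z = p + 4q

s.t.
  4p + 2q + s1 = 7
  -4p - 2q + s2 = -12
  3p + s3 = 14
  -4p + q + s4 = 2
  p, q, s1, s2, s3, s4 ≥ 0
The row 4p + 2q + s1 = 7 with s1 ≥ 0 requires 4p + 2q ≤ 7, while the row -4p - 2q + s2 = -12 with s2 ≥ 0 is equivalent to 4p + 2q ≥ 12. Together they would need 12 ≤ 4p + 2q ≤ 7, which is impossible since 12 > 7. No point satisfies all constraints.

The feasible region is empty; the LP is infeasible.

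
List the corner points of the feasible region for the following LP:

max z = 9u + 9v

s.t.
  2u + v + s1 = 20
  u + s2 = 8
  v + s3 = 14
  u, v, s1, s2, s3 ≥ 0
Each vertex is the intersection of two constraint boundaries that also satisfies all remaining constraints:
  u = 0 and v = 0 → (0, 0)
  u = 8 and v = 0 → (8, 0)
  2u + v = 20 and u = 8 → (8, 4)
  2u + v = 20 and v = 14 → (3, 14)
  v = 14 and u = 0 → (0, 14)

Vertices: (0, 0), (8, 0), (8, 4), (3, 14), (0, 14)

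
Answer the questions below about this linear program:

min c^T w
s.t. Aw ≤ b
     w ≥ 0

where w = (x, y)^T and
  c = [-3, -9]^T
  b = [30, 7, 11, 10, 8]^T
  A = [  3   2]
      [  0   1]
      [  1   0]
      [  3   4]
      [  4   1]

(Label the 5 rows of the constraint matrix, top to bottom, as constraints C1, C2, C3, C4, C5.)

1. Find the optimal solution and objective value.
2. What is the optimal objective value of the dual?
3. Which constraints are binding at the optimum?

1. x = 0, y = 2.5, z = -22.5
2. -22.5 (by strong duality, equal to the primal optimum)
3. C4, x ≥ 0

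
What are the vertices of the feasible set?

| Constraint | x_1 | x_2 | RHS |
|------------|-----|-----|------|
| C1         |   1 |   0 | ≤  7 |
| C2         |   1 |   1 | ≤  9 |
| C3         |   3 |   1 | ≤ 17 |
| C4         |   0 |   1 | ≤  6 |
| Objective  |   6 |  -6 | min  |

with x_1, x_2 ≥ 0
Each vertex is the intersection of two constraint boundaries that also satisfies all remaining constraints:
  x_1 = 0 and x_2 = 0 → (0, 0)
  3x_1 + x_2 = 17 and x_2 = 0 → (5.667, 0)
  x_1 + x_2 = 9 and 3x_1 + x_2 = 17 → (4, 5)
  x_1 + x_2 = 9 and x_2 = 6 → (3, 6)
  x_2 = 6 and x_1 = 0 → (0, 6)

Vertices: (0, 0), (5.667, 0), (4, 5), (3, 6), (0, 6)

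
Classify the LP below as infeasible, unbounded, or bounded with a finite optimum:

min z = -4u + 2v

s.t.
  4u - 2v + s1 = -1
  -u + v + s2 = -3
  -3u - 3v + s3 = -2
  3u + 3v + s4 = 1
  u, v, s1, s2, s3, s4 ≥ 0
The row 3u + 3v + s4 = 1 with s4 ≥ 0 requires 3u + 3v ≤ 1, while the row -3u - 3v + s3 = -2 with s3 ≥ 0 is equivalent to 3u + 3v ≥ 2. Together they would need 2 ≤ 3u + 3v ≤ 1, which is impossible since 2 > 1. No point satisfies all constraints.

Infeasible: no point satisfies all constraints simultaneously.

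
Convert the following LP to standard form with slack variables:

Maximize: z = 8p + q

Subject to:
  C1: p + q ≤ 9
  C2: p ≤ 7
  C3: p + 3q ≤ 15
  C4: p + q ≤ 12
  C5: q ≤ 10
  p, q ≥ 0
max z = 8p + q

s.t.
  p + q + s1 = 9
  p + s2 = 7
  p + 3q + s3 = 15
  p + q + s4 = 12
  q + s5 = 10
  p, q, s1, s2, s3, s4, s5 ≥ 0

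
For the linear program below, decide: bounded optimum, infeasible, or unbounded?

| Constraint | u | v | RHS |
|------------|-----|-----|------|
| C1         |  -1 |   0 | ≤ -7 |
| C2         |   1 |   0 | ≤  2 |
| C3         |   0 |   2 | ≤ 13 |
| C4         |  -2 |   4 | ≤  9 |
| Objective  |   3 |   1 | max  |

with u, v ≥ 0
C2 requires u ≤ 2, while C1 (-u ≤ -7) is equivalent to u ≥ 7. Together they would need 7 ≤ u ≤ 2, which is impossible since 7 > 2. No point satisfies all constraints.

Infeasible — the constraint set is empty.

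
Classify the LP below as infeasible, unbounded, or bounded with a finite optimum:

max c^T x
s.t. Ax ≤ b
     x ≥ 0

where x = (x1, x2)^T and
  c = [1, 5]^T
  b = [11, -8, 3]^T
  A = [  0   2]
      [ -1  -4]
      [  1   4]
One constraint requires x1 + 4x2 ≤ 3, while the constraint -x1 - 4x2 ≤ -8 is equivalent to x1 + 4x2 ≥ 8. Together they would need 8 ≤ x1 + 4x2 ≤ 3, which is impossible since 8 > 3. No point satisfies all constraints.

Infeasible: no point satisfies all constraints simultaneously.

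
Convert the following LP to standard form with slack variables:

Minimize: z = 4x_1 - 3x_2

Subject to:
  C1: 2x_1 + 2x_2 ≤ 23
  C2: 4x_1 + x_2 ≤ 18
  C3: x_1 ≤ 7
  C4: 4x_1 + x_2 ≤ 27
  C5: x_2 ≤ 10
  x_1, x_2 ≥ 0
min z = 4x_1 - 3x_2

s.t.
  2x_1 + 2x_2 + s1 = 23
  4x_1 + x_2 + s2 = 18
  x_1 + s3 = 7
  4x_1 + x_2 + s4 = 27
  x_2 + s5 = 10
  x_1, x_2, s1, s2, s3, s4, s5 ≥ 0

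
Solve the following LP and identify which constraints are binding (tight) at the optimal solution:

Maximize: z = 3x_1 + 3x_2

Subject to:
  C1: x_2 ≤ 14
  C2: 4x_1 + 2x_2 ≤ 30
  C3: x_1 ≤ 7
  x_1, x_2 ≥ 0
Optimal: x_1 = 0.5, x_2 = 14
Slack at optimum:
  C1: slack = 0 (binding)
  C2: slack = 0 (binding)
  C3: slack = 6.5
  x_1 ≥ 0: x_1 = 0.5
  x_2 ≥ 0: x_2 = 14
Binding constraints: C1, C2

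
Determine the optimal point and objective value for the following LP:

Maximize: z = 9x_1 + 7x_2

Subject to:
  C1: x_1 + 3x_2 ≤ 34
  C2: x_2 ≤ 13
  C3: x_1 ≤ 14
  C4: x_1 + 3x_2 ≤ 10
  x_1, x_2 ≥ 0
Each vertex is the intersection of two constraint boundaries that also satisfies all remaining constraints:
  x_1 = 0 and x_2 = 0 → (0, 0)
  x_1 + 3x_2 = 10 and x_2 = 0 → (10, 0)
  x_1 + 3x_2 = 10 and x_1 = 0 → (0, 3.333)

Evaluating z = 9x_1 + 7x_2 at each vertex:
  (0, 0): z = 0
  (10, 0): z = 90
  (0, 3.333): z = 23.33

The maximum is at (10, 0) with z = 90.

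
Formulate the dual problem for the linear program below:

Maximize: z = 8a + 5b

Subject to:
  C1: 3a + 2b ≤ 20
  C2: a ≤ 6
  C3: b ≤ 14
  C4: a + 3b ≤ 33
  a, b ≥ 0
Minimize: z = 20y1 + 6y2 + 14y3 + 33y4

Subject to:
  C1: -3y1 - y2 - y4 ≤ -8
  C2: -2y1 - y3 - 3y4 ≤ -5
  y1, y2, y3, y4 ≥ 0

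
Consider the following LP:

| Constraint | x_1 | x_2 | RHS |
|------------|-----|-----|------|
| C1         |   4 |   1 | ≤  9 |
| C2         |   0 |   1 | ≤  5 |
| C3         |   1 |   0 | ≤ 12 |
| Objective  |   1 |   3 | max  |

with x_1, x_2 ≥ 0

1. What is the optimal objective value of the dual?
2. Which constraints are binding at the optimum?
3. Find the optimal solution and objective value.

1. 16 (by strong duality, equal to the primal optimum)
2. C1, C2
3. x_1 = 1, x_2 = 5, z = 16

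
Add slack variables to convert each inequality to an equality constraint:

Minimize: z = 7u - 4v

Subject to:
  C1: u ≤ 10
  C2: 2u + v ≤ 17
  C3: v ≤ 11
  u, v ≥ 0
min z = 7u - 4v

s.t.
  u + s1 = 10
  2u + v + s2 = 17
  v + s3 = 11
  u, v, s1, s2, s3 ≥ 0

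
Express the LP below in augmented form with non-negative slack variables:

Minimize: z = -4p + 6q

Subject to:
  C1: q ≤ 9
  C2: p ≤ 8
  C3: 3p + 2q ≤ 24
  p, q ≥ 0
min z = -4p + 6q

s.t.
  q + s1 = 9
  p + s2 = 8
  3p + 2q + s3 = 24
  p, q, s1, s2, s3 ≥ 0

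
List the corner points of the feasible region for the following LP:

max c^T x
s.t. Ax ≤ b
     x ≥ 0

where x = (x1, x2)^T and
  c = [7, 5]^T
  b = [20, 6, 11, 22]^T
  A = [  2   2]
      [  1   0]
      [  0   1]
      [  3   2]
Each vertex is the intersection of two constraint boundaries that also satisfies all remaining constraints:
  x1 = 0 and x2 = 0 → (0, 0)
  x1 = 6 and x2 = 0 → (6, 0)
  x1 = 6 and 3x1 + 2x2 = 22 → (6, 2)
  2x1 + 2x2 = 20 and 3x1 + 2x2 = 22 → (2, 8)
  2x1 + 2x2 = 20 and x1 = 0 → (0, 10)

Vertices: (0, 0), (6, 0), (6, 2), (2, 8), (0, 10)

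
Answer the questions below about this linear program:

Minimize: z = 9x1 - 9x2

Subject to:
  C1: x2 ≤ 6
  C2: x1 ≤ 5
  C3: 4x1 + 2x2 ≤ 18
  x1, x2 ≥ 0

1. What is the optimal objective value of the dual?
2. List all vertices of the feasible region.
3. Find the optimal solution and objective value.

1. -54 (by strong duality, equal to the primal optimum)
2. (0, 0), (4.5, 0), (1.5, 6), (0, 6)
3. x1 = 0, x2 = 6, z = -54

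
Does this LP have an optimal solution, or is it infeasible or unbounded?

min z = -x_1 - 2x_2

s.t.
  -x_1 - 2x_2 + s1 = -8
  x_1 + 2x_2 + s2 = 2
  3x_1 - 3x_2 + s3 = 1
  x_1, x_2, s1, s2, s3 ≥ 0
The row x_1 + 2x_2 + s2 = 2 with s2 ≥ 0 requires x_1 + 2x_2 ≤ 2, while the row -x_1 - 2x_2 + s1 = -8 with s1 ≥ 0 is equivalent to x_1 + 2x_2 ≥ 8. Together they would need 8 ≤ x_1 + 2x_2 ≤ 2, which is impossible since 8 > 2. No point satisfies all constraints.

The feasible region is empty; the LP is infeasible.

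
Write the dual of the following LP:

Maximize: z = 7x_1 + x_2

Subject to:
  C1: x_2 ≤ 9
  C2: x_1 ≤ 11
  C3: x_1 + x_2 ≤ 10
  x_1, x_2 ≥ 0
Minimize: z = 9y1 + 11y2 + 10y3

Subject to:
  C1: -y2 - y3 ≤ -7
  C2: -y1 - y3 ≤ -1
  y1, y2, y3 ≥ 0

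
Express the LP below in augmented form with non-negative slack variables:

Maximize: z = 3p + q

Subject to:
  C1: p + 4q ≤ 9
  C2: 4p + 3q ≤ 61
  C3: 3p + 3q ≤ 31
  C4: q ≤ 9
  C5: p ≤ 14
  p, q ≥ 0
max z = 3p + q

s.t.
  p + 4q + s1 = 9
  4p + 3q + s2 = 61
  3p + 3q + s3 = 31
  q + s4 = 9
  p + s5 = 14
  p, q, s1, s2, s3, s4, s5 ≥ 0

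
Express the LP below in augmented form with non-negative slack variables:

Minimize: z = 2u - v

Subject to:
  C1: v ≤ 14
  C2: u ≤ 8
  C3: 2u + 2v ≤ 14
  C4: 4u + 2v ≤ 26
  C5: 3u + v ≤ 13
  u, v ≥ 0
min z = 2u - v

s.t.
  v + s1 = 14
  u + s2 = 8
  2u + 2v + s3 = 14
  4u + 2v + s4 = 26
  3u + v + s5 = 13
  u, v, s1, s2, s3, s4, s5 ≥ 0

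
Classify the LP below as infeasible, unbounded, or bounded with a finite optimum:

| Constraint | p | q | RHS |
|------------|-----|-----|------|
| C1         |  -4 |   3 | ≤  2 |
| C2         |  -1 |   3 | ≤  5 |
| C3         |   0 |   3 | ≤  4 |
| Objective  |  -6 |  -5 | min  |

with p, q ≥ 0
Feasible point: (0, 0) satisfies every constraint, so the LP is feasible.
Direction d = (1, 0): for each constraint row a, a·d ≤ 0 —
  (-4)(1) + (3)(0) = -4 ≤ 0
  (-1)(1) + (3)(0) = -1 ≤ 0
  (0)(1) + (3)(0) = 0 ≤ 0
and d ≥ 0, so (0, 0) + t·d stays feasible for every t ≥ 0. Along this ray z = -6p - 5q changes by -6 per unit t, so z → −∞.

Unbounded: there is a feasible ray along which z → −∞.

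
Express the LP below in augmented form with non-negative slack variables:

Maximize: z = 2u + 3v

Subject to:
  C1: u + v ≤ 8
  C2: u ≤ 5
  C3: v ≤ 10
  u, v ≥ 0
max z = 2u + 3v

s.t.
  u + v + s1 = 8
  u + s2 = 5
  v + s3 = 10
  u, v, s1, s2, s3 ≥ 0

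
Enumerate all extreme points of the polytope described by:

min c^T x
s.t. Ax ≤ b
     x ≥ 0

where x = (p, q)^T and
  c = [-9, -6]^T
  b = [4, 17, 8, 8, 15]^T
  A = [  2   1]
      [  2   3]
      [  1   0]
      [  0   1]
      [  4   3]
Each vertex is the intersection of two constraint boundaries that also satisfies all remaining constraints:
  p = 0 and q = 0 → (0, 0)
  2p + q = 4 and q = 0 → (2, 0)
  2p + q = 4 and p = 0 → (0, 4)

Vertices: (0, 0), (2, 0), (0, 4)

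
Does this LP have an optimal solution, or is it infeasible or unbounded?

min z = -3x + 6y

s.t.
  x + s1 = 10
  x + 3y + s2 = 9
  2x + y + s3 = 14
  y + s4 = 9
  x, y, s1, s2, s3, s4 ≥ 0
The point (7, 0) satisfies every constraint, so the LP is feasible; the constraints give x ≤ 10 and y ≤ 9, which with x, y ≥ 0 keep the feasible region inside a bounded box. A feasible, bounded LP attains a finite optimum at a vertex.

Evaluating z = -3x + 6y at each vertex:
  (0, 0): z = 0
  (7, 0): z = -21
  (6.6, 0.8): z = -15
  (0, 3): z = 18

The LP has an optimal solution: (7, 0) with z = -21.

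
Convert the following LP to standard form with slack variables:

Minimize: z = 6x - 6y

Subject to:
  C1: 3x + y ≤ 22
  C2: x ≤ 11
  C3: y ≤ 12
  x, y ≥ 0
min z = 6x - 6y

s.t.
  3x + y + s1 = 22
  x + s2 = 11
  y + s3 = 12
  x, y, s1, s2, s3 ≥ 0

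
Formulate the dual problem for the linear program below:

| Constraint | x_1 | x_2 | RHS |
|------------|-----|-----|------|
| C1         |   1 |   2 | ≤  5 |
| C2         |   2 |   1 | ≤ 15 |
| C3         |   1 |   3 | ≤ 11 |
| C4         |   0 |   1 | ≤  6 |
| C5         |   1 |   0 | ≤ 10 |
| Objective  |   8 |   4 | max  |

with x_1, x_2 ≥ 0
Minimize: z = 5y1 + 15y2 + 11y3 + 6y4 + 10y5

Subject to:
  C1: -y1 - 2y2 - y3 - y5 ≤ -8
  C2: -2y1 - y2 - 3y3 - y4 ≤ -4
  y1, y2, y3, y4, y5 ≥ 0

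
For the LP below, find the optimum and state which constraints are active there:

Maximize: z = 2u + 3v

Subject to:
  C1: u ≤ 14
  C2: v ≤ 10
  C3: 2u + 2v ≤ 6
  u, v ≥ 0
Optimal: u = 0, v = 3
Slack at optimum:
  C1: slack = 14
  C2: slack = 7
  C3: slack = 0 (binding)
  u ≥ 0: u = 0 (binding)
  v ≥ 0: v = 3
Binding constraints: C3, u ≥ 0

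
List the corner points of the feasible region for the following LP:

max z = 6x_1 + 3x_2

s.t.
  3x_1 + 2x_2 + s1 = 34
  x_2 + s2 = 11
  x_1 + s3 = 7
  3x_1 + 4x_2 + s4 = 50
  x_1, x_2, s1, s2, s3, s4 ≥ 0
Each vertex is the intersection of two constraint boundaries that also satisfies all remaining constraints:
  x_1 = 0 and x_2 = 0 → (0, 0)
  x_1 = 7 and x_2 = 0 → (7, 0)
  3x_1 + 2x_2 = 34 and x_1 = 7 → (7, 6.5)
  3x_1 + 2x_2 = 34 and 3x_1 + 4x_2 = 50 → (6, 8)
  x_2 = 11 and 3x_1 + 4x_2 = 50 → (2, 11)
  x_2 = 11 and x_1 = 0 → (0, 11)

Vertices: (0, 0), (7, 0), (7, 6.5), (6, 8), (2, 11), (0, 11)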